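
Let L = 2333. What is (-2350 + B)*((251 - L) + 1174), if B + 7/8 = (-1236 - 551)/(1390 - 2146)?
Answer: 806065423/378 ≈ 2.1324e+6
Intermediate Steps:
B = 2251/1512 (B = -7/8 + (-1236 - 551)/(1390 - 2146) = -7/8 - 1787/(-756) = -7/8 - 1787*(-1/756) = -7/8 + 1787/756 = 2251/1512 ≈ 1.4888)
(-2350 + B)*((251 - L) + 1174) = (-2350 + 2251/1512)*((251 - 1*2333) + 1174) = -3550949*((251 - 2333) + 1174)/1512 = -3550949*(-2082 + 1174)/1512 = -3550949/1512*(-908) = 806065423/378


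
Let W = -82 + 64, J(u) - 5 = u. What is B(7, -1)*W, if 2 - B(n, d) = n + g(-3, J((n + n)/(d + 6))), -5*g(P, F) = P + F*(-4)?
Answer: 5328/25 ≈ 213.12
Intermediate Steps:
J(u) = 5 + u
g(P, F) = -P/5 + 4*F/5 (g(P, F) = -(P + F*(-4))/5 = -(P - 4*F)/5 = -P/5 + 4*F/5)
W = -18
B(n, d) = -13/5 - n - 8*n/(5*(6 + d)) (B(n, d) = 2 - (n + (-⅕*(-3) + 4*(5 + (n + n)/(d + 6))/5)) = 2 - (n + (⅗ + 4*(5 + (2*n)/(6 + d))/5)) = 2 - (n + (⅗ + 4*(5 + 2*n/(6 + d))/5)) = 2 - (n + (⅗ + (4 + 8*n/(5*(6 + d))))) = 2 - (n + (23/5 + 8*n/(5*(6 + d)))) = 2 - (23/5 + n + 8*n/(5*(6 + d))) = 2 + (-23/5 - n - 8*n/(5*(6 + d))) = -13/5 - n - 8*n/(5*(6 + d)))
B(7, -1)*W = ((-78 - 38*7 - 13*(-1) - 5*(-1)*7)/(5*(6 - 1)))*(-18) = ((⅕)*(-78 - 266 + 13 + 35)/5)*(-18) = ((⅕)*(⅕)*(-296))*(-18) = -296/25*(-18) = 5328/25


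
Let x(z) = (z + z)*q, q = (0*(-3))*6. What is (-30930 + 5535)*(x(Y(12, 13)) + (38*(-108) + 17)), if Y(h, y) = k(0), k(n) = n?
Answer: 103789365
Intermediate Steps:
Y(h, y) = 0
q = 0 (q = 0*6 = 0)
x(z) = 0 (x(z) = (z + z)*0 = (2*z)*0 = 0)
(-30930 + 5535)*(x(Y(12, 13)) + (38*(-108) + 17)) = (-30930 + 5535)*(0 + (38*(-108) + 17)) = -25395*(0 + (-4104 + 17)) = -25395*(0 - 4087) = -25395*(-4087) = 103789365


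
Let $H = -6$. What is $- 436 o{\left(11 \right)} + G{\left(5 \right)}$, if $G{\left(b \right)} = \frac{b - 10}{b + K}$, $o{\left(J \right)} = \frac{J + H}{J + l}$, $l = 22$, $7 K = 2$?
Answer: $- \frac{81815}{1221} \approx -67.007$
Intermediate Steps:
$K = \frac{2}{7}$ ($K = \frac{1}{7} \cdot 2 = \frac{2}{7} \approx 0.28571$)
$o{\left(J \right)} = \frac{-6 + J}{22 + J}$ ($o{\left(J \right)} = \frac{J - 6}{J + 22} = \frac{-6 + J}{22 + J}$)
$G{\left(b \right)} = \frac{-10 + b}{\frac{2}{7} + b}$ ($G{\left(b \right)} = \frac{b - 10}{b + \frac{2}{7}} = \frac{-10 + b}{\frac{2}{7} + b}$)
$- 436 o{\left(11 \right)} + G{\left(5 \right)} = - 436 \frac{-6 + 11}{22 + 11} + \frac{7 \left(-10 + 5\right)}{2 + 7 \cdot 5} = - 436 \cdot \frac{1}{33} \cdot 5 + 7 \frac{1}{2 + 35} \left(-5\right) = - 436 \cdot \frac{1}{33} \cdot 5 + 7 \cdot \frac{1}{37} \left(-5\right) = \left(-436\right) \frac{5}{33} + 7 \cdot \frac{1}{37} \left(-5\right) = - \frac{2180}{33} - \frac{35}{37} = - \frac{81815}{1221}$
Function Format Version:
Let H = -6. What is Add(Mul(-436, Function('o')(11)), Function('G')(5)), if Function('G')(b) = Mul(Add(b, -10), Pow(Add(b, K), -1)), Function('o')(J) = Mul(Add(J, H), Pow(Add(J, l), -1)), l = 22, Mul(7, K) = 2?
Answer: Rational(-81815, 1221) ≈ -67.007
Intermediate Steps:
K = Rational(2, 7) (K = Mul(Rational(1, 7), 2) = Rational(2, 7) ≈ 0.28571)
Function('o')(J) = Mul(Pow(Add(22, J), -1), Add(-6, J)) (Function('o')(J) = Mul(Add(J, -6), Pow(Add(J, 22), -1)) = Mul(Add(-6, J), Pow(Add(22, J), -1)) = Mul(Pow(Add(22, J), -1), Add(-6, J)))
Function('G')(b) = Mul(Pow(Add(Rational(2, 7), b), -1), Add(-10, b)) (Function('G')(b) = Mul(Add(b, -10), Pow(Add(b, Rational(2, 7)), -1)) = Mul(Add(-10, b), Pow(Add(Rational(2, 7), b), -1)) = Mul(Pow(Add(Rational(2, 7), b), -1), Add(-10, b)))
Add(Mul(-436, Function('o')(11)), Function('G')(5)) = Add(Mul(-436, Mul(Pow(Add(22, 11), -1), Add(-6, 11))), Mul(7, Pow(Add(2, Mul(7, 5)), -1), Add(-10, 5))) = Add(Mul(-436, Mul(Pow(33, -1), 5)), Mul(7, Pow(Add(2, 35), -1), -5)) = Add(Mul(-436, Mul(Rational(1, 33), 5)), Mul(7, Pow(37, -1), -5)) = Add(Mul(-436, Rational(5, 33)), Mul(7, Rational(1, 37), -5)) = Add(Rational(-2180, 33), Rational(-35, 37)) = Rational(-81815, 1221)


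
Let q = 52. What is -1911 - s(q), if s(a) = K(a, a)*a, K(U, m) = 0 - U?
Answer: 793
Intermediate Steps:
K(U, m) = -U
s(a) = -a² (s(a) = (-a)*a = -a²)
-1911 - s(q) = -1911 - (-1)*52² = -1911 - (-1)*2704 = -1911 - 1*(-2704) = -1911 + 2704 = 793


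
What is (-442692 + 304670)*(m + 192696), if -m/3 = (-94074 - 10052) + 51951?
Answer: -48200180862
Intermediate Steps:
m = 156525 (m = -3*((-94074 - 10052) + 51951) = -3*(-104126 + 51951) = -3*(-52175) = 156525)
(-442692 + 304670)*(m + 192696) = (-442692 + 304670)*(156525 + 192696) = -138022*349221 = -48200180862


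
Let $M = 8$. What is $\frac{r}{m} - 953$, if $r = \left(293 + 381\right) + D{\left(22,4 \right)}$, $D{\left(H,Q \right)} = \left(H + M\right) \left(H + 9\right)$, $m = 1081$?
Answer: $- \frac{1028589}{1081} \approx -951.52$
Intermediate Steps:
$D{\left(H,Q \right)} = \left(8 + H\right) \left(9 + H\right)$ ($D{\left(H,Q \right)} = \left(H + 8\right) \left(H + 9\right) = \left(8 + H\right) \left(9 + H\right)$)
$r = 1604$ ($r = \left(293 + 381\right) + \left(72 + 22^{2} + 17 \cdot 22\right) = 674 + \left(72 + 484 + 374\right) = 674 + 930 = 1604$)
$\frac{r}{m} - 953 = \frac{1604}{1081} - 953 = - \frac{1028589}{1081}$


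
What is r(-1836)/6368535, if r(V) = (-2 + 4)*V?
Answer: -408/707615 ≈ -0.00057658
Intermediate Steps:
r(V) = 2*V
r(-1836)/6368535 = (2*(-1836))/6368535 = -3672*1/6368535 = -408/707615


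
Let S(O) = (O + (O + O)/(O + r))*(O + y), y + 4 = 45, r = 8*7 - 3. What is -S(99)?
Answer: -266805/19 ≈ -14042.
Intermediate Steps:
r = 53 (r = 56 - 3 = 53)
y = 41 (y = -4 + 45 = 41)
S(O) = (41 + O)*(O + 2*O/(53 + O)) (S(O) = (O + (O + O)/(O + 53))*(O + 41) = (O + (2*O)/(53 + O))*(41 + O) = (O + 2*O/(53 + O))*(41 + O) = (41 + O)*(O + 2*O/(53 + O)))
-S(99) = -99*(2255 + 99² + 96*99)/(53 + 99) = -99*(2255 + 9801 + 9504)/152 = -99*21560/152 = -1*266805/19 = -266805/19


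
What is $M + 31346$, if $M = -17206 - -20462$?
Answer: $34602$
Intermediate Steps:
$M = 3256$ ($M = -17206 + 20462 = 3256$)
$M + 31346 = 3256 + 31346 = 34602$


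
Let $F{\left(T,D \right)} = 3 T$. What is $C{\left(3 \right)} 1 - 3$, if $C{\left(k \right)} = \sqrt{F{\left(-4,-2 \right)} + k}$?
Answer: $-3 + 3 i \approx -3.0 + 3.0 i$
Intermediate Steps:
$C{\left(k \right)} = \sqrt{-12 + k}$ ($C{\left(k \right)} = \sqrt{3 \left(-4\right) + k} = \sqrt{-12 + k}$)
$C{\left(3 \right)} 1 - 3 = \sqrt{-12 + 3} \cdot 1 - 3 = \sqrt{-9} \cdot 1 - 3 = 3 i 1 - 3 = 3 i - 3 = -3 + 3 i$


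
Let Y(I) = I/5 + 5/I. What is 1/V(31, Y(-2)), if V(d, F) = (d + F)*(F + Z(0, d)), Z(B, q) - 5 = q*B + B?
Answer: 100/5901 ≈ 0.016946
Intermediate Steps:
Z(B, q) = 5 + B + B*q (Z(B, q) = 5 + (q*B + B) = 5 + (B*q + B) = 5 + (B + B*q) = 5 + B + B*q)
Y(I) = 5/I + I/5 (Y(I) = I*(1/5) + 5/I = I/5 + 5/I = 5/I + I/5)
V(d, F) = (5 + F)*(F + d) (V(d, F) = (d + F)*(F + (5 + 0 + 0*d)) = (F + d)*(F + (5 + 0 + 0)) = (F + d)*(F + 5) = (F + d)*(5 + F) = (5 + F)*(F + d))
1/V(31, Y(-2)) = 1/((5/(-2) + (1/5)*(-2))**2 + 5*(5/(-2) + (1/5)*(-2)) + 5*31 + (5/(-2) + (1/5)*(-2))*31) = 1/((5*(-1/2) - 2/5)**2 + 5*(5*(-1/2) - 2/5) + 155 + (5*(-1/2) - 2/5)*31) = 1/((-5/2 - 2/5)**2 + 5*(-5/2 - 2/5) + 155 + (-5/2 - 2/5)*31) = 1/((-29/10)**2 + 5*(-29/10) + 155 - 29/10*31) = 1/(841/100 - 29/2 + 155 - 899/10) = 1/(5901/100) = 100/5901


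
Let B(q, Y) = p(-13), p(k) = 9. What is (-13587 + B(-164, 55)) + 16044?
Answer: 2466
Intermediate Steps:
B(q, Y) = 9
(-13587 + B(-164, 55)) + 16044 = (-13587 + 9) + 16044 = -13578 + 16044 = 2466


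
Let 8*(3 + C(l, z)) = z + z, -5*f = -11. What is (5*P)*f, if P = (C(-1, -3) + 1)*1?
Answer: -121/4 ≈ -30.250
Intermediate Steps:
f = 11/5 (f = -1/5*(-11) = 11/5 ≈ 2.2000)
C(l, z) = -3 + z/4 (C(l, z) = -3 + (z + z)/8 = -3 + (2*z)/8 = -3 + z/4)
P = -11/4 (P = ((-3 + (1/4)*(-3)) + 1)*1 = ((-3 - 3/4) + 1)*1 = (-15/4 + 1)*1 = -11/4*1 = -11/4 ≈ -2.7500)
(5*P)*f = (5*(-11/4))*(11/5) = -55/4*11/5 = -121/4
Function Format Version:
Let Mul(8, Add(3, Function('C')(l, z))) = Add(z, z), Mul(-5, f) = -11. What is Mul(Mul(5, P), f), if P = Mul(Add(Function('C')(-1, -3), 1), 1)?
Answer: Rational(-121, 4) ≈ -30.250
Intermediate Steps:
f = Rational(11, 5) (f = Mul(Rational(-1, 5), -11) = Rational(11, 5) ≈ 2.2000)
Function('C')(l, z) = Add(-3, Mul(Rational(1, 4), z)) (Function('C')(l, z) = Add(-3, Mul(Rational(1, 8), Add(z, z))) = Add(-3, Mul(Rational(1, 8), Mul(2, z))) = Add(-3, Mul(Rational(1, 4), z)))
P = Rational(-11, 4) (P = Mul(Add(Add(-3, Mul(Rational(1, 4), -3)), 1), 1) = Mul(Add(Add(-3, Rational(-3, 4)), 1), 1) = Mul(Add(Rational(-15, 4), 1), 1) = Mul(Rational(-11, 4), 1) = Rational(-11, 4) ≈ -2.7500)
Mul(Mul(5, P), f) = Mul(Mul(5, Rational(-11, 4)), Rational(11, 5)) = Mul(Rational(-55, 4), Rational(11, 5)) = Rational(-121, 4)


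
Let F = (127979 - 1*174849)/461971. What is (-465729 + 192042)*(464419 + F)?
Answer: -58719015712533573/461971 ≈ -1.2711e+11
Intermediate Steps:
F = -46870/461971 (F = (127979 - 174849)*(1/461971) = -46870*1/461971 = -46870/461971 ≈ -0.10146)
(-465729 + 192042)*(464419 + F) = (-465729 + 192042)*(464419 - 46870/461971) = -273687*214548062979/461971 = -58719015712533573/461971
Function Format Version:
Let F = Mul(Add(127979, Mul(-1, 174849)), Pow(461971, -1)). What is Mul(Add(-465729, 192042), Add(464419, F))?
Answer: Rational(-58719015712533573, 461971) ≈ -1.2711e+11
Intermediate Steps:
F = Rational(-46870, 461971) (F = Mul(Add(127979, -174849), Rational(1, 461971)) = Mul(-46870, Rational(1, 461971)) = Rational(-46870, 461971) ≈ -0.10146)
Mul(Add(-465729, 192042), Add(464419, F)) = Mul(Add(-465729, 192042), Add(464419, Rational(-46870, 461971))) = Mul(-273687, Rational(214548062979, 461971)) = Rational(-58719015712533573, 461971)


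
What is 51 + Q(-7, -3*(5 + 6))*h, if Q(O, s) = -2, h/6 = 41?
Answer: -441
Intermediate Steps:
h = 246 (h = 6*41 = 246)
51 + Q(-7, -3*(5 + 6))*h = 51 - 2*246 = 51 - 492 = -441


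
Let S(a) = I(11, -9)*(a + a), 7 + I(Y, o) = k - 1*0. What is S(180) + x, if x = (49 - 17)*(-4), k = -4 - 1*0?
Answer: -4088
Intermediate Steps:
k = -4 (k = -4 + 0 = -4)
I(Y, o) = -11 (I(Y, o) = -7 + (-4 - 1*0) = -7 + (-4 + 0) = -7 - 4 = -11)
S(a) = -22*a (S(a) = -11*(a + a) = -22*a)
x = -128 (x = 32*(-4) = -128)
S(180) + x = -22*180 - 128 = -3960 - 128 = -4088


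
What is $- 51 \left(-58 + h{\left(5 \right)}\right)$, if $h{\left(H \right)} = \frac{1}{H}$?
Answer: $\frac{14739}{5} \approx 2947.8$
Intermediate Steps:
$- 51 \left(-58 + h{\left(5 \right)}\right) = - 51 \left(-58 + \frac{1}{5}\right) = \left(-51\right) \left(- \frac{289}{5}\right) = \frac{14739}{5}$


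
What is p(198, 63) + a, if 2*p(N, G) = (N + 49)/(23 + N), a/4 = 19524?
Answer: 2655283/34 ≈ 78097.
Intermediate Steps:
a = 78096 (a = 4*19524 = 78096)
p(N, G) = (49 + N)/(2*(23 + N)) (p(N, G) = ((N + 49)/(23 + N))/2 = ((49 + N)/(23 + N))/2 = (49 + N)/(2*(23 + N)))
p(198, 63) + a = (49 + 198)/(2*(23 + 198)) + 78096 = (½)*247/221 + 78096 = (½)*(1/221)*247 + 78096 = 19/34 + 78096 = 2655283/34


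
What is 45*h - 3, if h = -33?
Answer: -1488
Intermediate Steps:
45*h - 3 = 45*(-33) - 3 = -1485 - 3 = -1488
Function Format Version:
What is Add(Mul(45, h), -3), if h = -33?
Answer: -1488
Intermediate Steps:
Add(Mul(45, h), -3) = Add(Mul(45, -33), -3) = Add(-1485, -3) = -1488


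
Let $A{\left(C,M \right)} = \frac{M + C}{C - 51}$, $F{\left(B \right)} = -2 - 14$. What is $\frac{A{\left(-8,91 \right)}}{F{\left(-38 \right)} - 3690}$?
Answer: $\frac{83}{218654} \approx 0.00037959$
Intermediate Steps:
$F{\left(B \right)} = -16$ ($F{\left(B \right)} = -2 - 14 = -16$)
$A{\left(C,M \right)} = \frac{C + M}{-51 + C}$
$\frac{A{\left(-8,91 \right)}}{F{\left(-38 \right)} - 3690} = \frac{\frac{1}{-51 - 8} \left(-8 + 91\right)}{-16 - 3690} = \frac{\frac{1}{-59} \cdot 83}{-3706} = \left(- \frac{1}{59}\right) 83 \left(- \frac{1}{3706}\right) = \left(- \frac{83}{59}\right) \left(- \frac{1}{3706}\right) = \frac{83}{218654}$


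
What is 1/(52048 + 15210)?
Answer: 1/67258 ≈ 1.4868e-5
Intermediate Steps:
1/(52048 + 15210) = 1/67258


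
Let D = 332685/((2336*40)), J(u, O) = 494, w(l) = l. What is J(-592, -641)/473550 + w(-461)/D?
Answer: -679946656187/5251432725 ≈ -129.48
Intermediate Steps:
D = 66537/18688 (D = 332685/93440 = 332685*(1/93440) = 66537/18688 ≈ 3.5604)
J(-592, -641)/473550 + w(-461)/D = 494/473550 - 461/66537/18688 = 494*(1/473550) - 461*18688/66537 = 247/236775 - 8615168/66537 = -679946656187/5251432725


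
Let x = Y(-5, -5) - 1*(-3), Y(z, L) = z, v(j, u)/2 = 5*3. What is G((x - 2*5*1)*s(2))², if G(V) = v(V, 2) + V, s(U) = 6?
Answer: 1764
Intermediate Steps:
v(j, u) = 30 (v(j, u) = 2*(5*3) = 2*15 = 30)
x = -2 (x = -5 - 1*(-3) = -5 + 3 = -2)
G(V) = 30 + V
G((x - 2*5*1)*s(2))² = (30 + (-2 - 2*5*1)*6)² = (30 + (-2 - 10*1)*6)² = (30 + (-2 - 10)*6)² = (30 - 12*6)² = (30 - 72)² = (-42)² = 1764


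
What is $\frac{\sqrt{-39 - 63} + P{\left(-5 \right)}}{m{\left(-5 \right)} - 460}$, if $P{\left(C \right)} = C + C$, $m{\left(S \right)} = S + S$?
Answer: $\frac{1}{47} - \frac{i \sqrt{102}}{470} \approx 0.021277 - 0.021488 i$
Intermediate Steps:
$m{\left(S \right)} = 2 S$
$P{\left(C \right)} = 2 C$
$\frac{\sqrt{-39 - 63} + P{\left(-5 \right)}}{m{\left(-5 \right)} - 460} = \frac{\sqrt{-39 - 63} + 2 \left(-5\right)}{2 \left(-5\right) - 460} = \frac{\sqrt{-102} - 10}{-10 - 460} = \frac{i \sqrt{102} - 10}{-470} = \left(-10 + i \sqrt{102}\right) \left(- \frac{1}{470}\right) = \frac{1}{47} - \frac{i \sqrt{102}}{470}$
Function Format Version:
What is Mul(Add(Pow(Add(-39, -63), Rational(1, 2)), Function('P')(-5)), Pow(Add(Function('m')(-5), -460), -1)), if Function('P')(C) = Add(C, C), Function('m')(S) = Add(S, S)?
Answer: Add(Rational(1, 47), Mul(Rational(-1, 470), I, Pow(102, Rational(1, 2)))) ≈ Add(0.021277, Mul(-0.021488, I))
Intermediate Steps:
Function('m')(S) = Mul(2, S)
Function('P')(C) = Mul(2, C)
Mul(Add(Pow(Add(-39, -63), Rational(1, 2)), Function('P')(-5)), Pow(Add(Function('m')(-5), -460), -1)) = Mul(Add(Pow(Add(-39, -63), Rational(1, 2)), Mul(2, -5)), Pow(Add(Mul(2, -5), -460), -1)) = Mul(Add(Pow(-102, Rational(1, 2)), -10), Pow(Add(-10, -460), -1)) = Mul(Add(Mul(I, Pow(102, Rational(1, 2))), -10), Pow(-470, -1)) = Mul(Add(-10, Mul(I, Pow(102, Rational(1, 2)))), Rational(-1, 470)) = Add(Rational(1, 47), Mul(Rational(-1, 470), I, Pow(102, Rational(1, 2))))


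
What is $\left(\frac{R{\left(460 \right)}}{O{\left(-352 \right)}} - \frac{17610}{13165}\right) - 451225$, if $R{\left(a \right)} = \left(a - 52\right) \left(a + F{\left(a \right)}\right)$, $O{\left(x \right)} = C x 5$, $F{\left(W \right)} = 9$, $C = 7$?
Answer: $- \frac{261386365301}{579260} \approx -4.5124 \cdot 10^{5}$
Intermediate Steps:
$O{\left(x \right)} = 35 x$ ($O{\left(x \right)} = 7 x 5 = 35 x$)
$R{\left(a \right)} = \left(-52 + a\right) \left(9 + a\right)$ ($R{\left(a \right)} = \left(a - 52\right) \left(a + 9\right) = \left(-52 + a\right) \left(9 + a\right)$)
$\left(\frac{R{\left(460 \right)}}{O{\left(-352 \right)}} - \frac{17610}{13165}\right) - 451225 = \left(\frac{-468 + 460^{2} - 19780}{35 \left(-352\right)} - \frac{17610}{13165}\right) - 451225 = \left(\frac{-468 + 211600 - 19780}{-12320} - \frac{3522}{2633}\right) - 451225 = \left(191352 \left(- \frac{1}{12320}\right) - \frac{3522}{2633}\right) - 451225 = \left(- \frac{3417}{220} - \frac{3522}{2633}\right) - 451225 = - \frac{9771801}{579260} - 451225 = - \frac{261386365301}{579260}$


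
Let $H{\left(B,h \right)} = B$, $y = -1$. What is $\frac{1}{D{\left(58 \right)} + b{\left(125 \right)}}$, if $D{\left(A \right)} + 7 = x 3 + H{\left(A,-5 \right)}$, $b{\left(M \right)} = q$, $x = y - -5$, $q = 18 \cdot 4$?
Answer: $\frac{1}{135} \approx 0.0074074$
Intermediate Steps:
$q = 72$
$x = 4$ ($x = -1 - -5 = -1 + 5 = 4$)
$b{\left(M \right)} = 72$
$D{\left(A \right)} = 5 + A$ ($D{\left(A \right)} = -7 + \left(4 \cdot 3 + A\right) = -7 + \left(12 + A\right) = 5 + A$)
$\frac{1}{D{\left(58 \right)} + b{\left(125 \right)}} = \frac{1}{\left(5 + 58\right) + 72} = \frac{1}{63 + 72} = \frac{1}{135}$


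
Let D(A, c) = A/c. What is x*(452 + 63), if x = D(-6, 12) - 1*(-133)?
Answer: 136475/2 ≈ 68238.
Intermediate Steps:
x = 265/2 (x = -6/12 - 1*(-133) = -6*1/12 + 133 = -1/2 + 133 = 265/2 ≈ 132.50)
x*(452 + 63) = 265*(452 + 63)/2 = (265/2)*515 = 136475/2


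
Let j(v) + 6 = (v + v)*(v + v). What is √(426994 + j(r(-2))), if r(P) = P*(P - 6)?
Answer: 2*√107003 ≈ 654.23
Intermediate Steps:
r(P) = P*(-6 + P)
j(v) = -6 + 4*v² (j(v) = -6 + (v + v)*(v + v) = -6 + (2*v)*(2*v) = -6 + 4*v²)
√(426994 + j(r(-2))) = √(426994 + (-6 + 4*(-2*(-6 - 2))²)) = √(426994 + (-6 + 4*(-2*(-8))²)) = √(426994 + (-6 + 4*16²)) = √(426994 + (-6 + 4*256)) = √(426994 + (-6 + 1024)) = √(426994 + 1018) = √428012 = 2*√107003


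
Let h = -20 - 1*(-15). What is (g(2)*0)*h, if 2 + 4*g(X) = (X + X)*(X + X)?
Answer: 0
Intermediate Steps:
h = -5 (h = -20 + 15 = -5)
g(X) = -½ + X² (g(X) = -½ + ((X + X)*(X + X))/4 = -½ + ((2*X)*(2*X))/4 = -½ + (4*X²)/4 = -½ + X²)
(g(2)*0)*h = ((-½ + 2²)*0)*(-5) = ((-½ + 4)*0)*(-5) = ((7/2)*0)*(-5) = 0*(-5) = 0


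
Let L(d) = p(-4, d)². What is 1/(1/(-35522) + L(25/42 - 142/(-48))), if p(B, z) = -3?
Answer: 35522/319697 ≈ 0.11111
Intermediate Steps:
L(d) = 9 (L(d) = (-3)² = 9)
1/(1/(-35522) + L(25/42 - 142/(-48))) = 1/(1/(-35522) + 9) = 1/(-1/35522 + 9) = 1/(319697/35522) = 35522/319697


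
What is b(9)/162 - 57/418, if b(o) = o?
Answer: -8/99 ≈ -0.080808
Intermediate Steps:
b(9)/162 - 57/418 = 9/162 - 57/418 = 9*(1/162) - 57*1/418 = 1/18 - 3/22 = -8/99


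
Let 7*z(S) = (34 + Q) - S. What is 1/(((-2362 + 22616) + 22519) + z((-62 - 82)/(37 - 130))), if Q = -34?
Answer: 217/9281693 ≈ 2.3379e-5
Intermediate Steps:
z(S) = -S/7 (z(S) = ((34 - 34) - S)/7 = (0 - S)/7 = (-S)/7 = -S/7)
1/(((-2362 + 22616) + 22519) + z((-62 - 82)/(37 - 130))) = 1/(((-2362 + 22616) + 22519) - (-62 - 82)/(7*(37 - 130))) = 1/((20254 + 22519) - (-144)/(7*(-93))) = 1/(42773 - (-144)*(-1)/(7*93)) = 1/(42773 - 1/7*48/31) = 1/(42773 - 48/217) = 1/(9281693/217) = 217/9281693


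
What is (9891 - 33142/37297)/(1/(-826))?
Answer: -304687846610/37297 ≈ -8.1692e+6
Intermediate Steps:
(9891 - 33142/37297)/(1/(-826)) = (9891 - 33142*1/37297)/(-1/826) = (9891 - 33142/37297)*(-826) = (368871485/37297)*(-826) = -304687846610/37297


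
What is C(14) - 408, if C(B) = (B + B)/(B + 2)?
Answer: -1625/4 ≈ -406.25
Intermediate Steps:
C(B) = 2*B/(2 + B) (C(B) = (2*B)/(2 + B) = 2*B/(2 + B))
C(14) - 408 = 2*14/(2 + 14) - 408 = 2*14/16 - 408 = 2*14*(1/16) - 408 = 7/4 - 408 = -1625/4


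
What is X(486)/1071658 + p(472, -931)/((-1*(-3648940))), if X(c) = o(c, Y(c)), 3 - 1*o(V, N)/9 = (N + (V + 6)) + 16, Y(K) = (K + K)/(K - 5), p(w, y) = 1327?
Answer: -98986587751/25417702326380 ≈ -0.0038944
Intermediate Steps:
Y(K) = 2*K/(-5 + K) (Y(K) = (2*K)/(-5 + K) = 2*K/(-5 + K))
o(V, N) = -171 - 9*N - 9*V (o(V, N) = 27 - 9*((N + (V + 6)) + 16) = 27 - 9*((N + (6 + V)) + 16) = 27 - 9*((6 + N + V) + 16) = 27 - 9*(22 + N + V) = 27 + (-198 - 9*N - 9*V) = -171 - 9*N - 9*V)
X(c) = -171 - 9*c - 18*c/(-5 + c) (X(c) = -171 - 18*c/(-5 + c) - 9*c = -171 - 9*c - 18*c/(-5 + c))
X(486)/1071658 + p(472, -931)/((-1*(-3648940))) = (9*(95 - 1*486**2 - 16*486)/(-5 + 486))/1071658 + 1327/((-1*(-3648940))) = (9*(95 - 1*236196 - 7776)/481)*(1/1071658) + 1327/3648940 = (9*(1/481)*(95 - 236196 - 7776))*(1/1071658) + 1327*(1/3648940) = (9*(1/481)*(-243877))*(1/1071658) + 1327/3648940 = -2194893/481*1/1071658 + 1327/3648940 = -2194893/515467498 + 1327/3648940 = -98986587751/25417702326380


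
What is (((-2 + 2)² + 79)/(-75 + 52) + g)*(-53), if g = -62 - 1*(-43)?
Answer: 27348/23 ≈ 1189.0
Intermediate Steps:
g = -19 (g = -62 + 43 = -19)
(((-2 + 2)² + 79)/(-75 + 52) + g)*(-53) = (((-2 + 2)² + 79)/(-75 + 52) - 19)*(-53) = ((0² + 79)/(-23) - 19)*(-53) = ((0 + 79)*(-1/23) - 19)*(-53) = (79*(-1/23) - 19)*(-53) = (-79/23 - 19)*(-53) = -516/23*(-53) = 27348/23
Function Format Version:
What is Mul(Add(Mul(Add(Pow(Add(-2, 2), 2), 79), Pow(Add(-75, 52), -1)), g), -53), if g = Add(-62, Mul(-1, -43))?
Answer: Rational(27348, 23) ≈ 1189.0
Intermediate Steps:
g = -19 (g = Add(-62, 43) = -19)
Mul(Add(Mul(Add(Pow(Add(-2, 2), 2), 79), Pow(Add(-75, 52), -1)), g), -53) = Mul(Add(Mul(Add(Pow(Add(-2, 2), 2), 79), Pow(Add(-75, 52), -1)), -19), -53) = Mul(Add(Mul(Add(Pow(0, 2), 79), Pow(-23, -1)), -19), -53) = Mul(Add(Mul(Add(0, 79), Rational(-1, 23)), -19), -53) = Mul(Add(Mul(79, Rational(-1, 23)), -19), -53) = Mul(Add(Rational(-79, 23), -19), -53) = Mul(Rational(-516, 23), -53) = Rational(27348, 23)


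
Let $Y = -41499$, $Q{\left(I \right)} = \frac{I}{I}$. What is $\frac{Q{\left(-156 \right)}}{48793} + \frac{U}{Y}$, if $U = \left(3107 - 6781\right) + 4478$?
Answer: $- \frac{13062691}{674953569} \approx -0.019353$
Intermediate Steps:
$Q{\left(I \right)} = 1$
$U = 804$ ($U = -3674 + 4478 = 804$)
$\frac{Q{\left(-156 \right)}}{48793} + \frac{U}{Y} = 1 \cdot \frac{1}{48793} + \frac{804}{-41499} = 1 \cdot \frac{1}{48793} + 804 \left(- \frac{1}{41499}\right) = \frac{1}{48793} - \frac{268}{13833} = - \frac{13062691}{674953569}$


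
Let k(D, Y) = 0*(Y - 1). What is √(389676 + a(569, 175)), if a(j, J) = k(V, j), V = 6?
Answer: 2*√97419 ≈ 624.24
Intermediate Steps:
k(D, Y) = 0 (k(D, Y) = 0*(-1 + Y) = 0)
a(j, J) = 0
√(389676 + a(569, 175)) = √(389676 + 0) = √389676 = 2*√97419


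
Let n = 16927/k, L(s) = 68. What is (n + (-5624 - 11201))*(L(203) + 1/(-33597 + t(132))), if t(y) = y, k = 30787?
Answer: -392904089273804/343428985 ≈ -1.1441e+6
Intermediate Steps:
n = 16927/30787 ≈ 0.54981
(n + (-5624 - 11201))*(L(203) + 1/(-33597 + t(132))) = (16927/30787 + (-5624 - 11201))*(68 + 1/(-33597 + 132)) = (16927/30787 - 16825)*(68 + 1/(-33465)) = -517974348*(68 - 1/33465)/30787 = -517974348/30787*2275619/33465 = -392904089273804/343428985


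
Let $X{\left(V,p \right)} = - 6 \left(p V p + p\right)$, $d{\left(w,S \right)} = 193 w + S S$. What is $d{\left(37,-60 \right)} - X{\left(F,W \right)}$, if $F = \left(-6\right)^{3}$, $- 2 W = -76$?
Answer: $-1860455$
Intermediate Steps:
$W = 38$ ($W = \left(- \frac{1}{2}\right) \left(-76\right) = 38$)
$d{\left(w,S \right)} = S^{2} + 193 w$ ($d{\left(w,S \right)} = 193 w + S^{2} = S^{2} + 193 w$)
$F = -216$
$X{\left(V,p \right)} = - 6 p - 6 V p^{2}$ ($X{\left(V,p \right)} = - 6 \left(V p p + p\right) = - 6 \left(V p^{2} + p\right) = - 6 \left(p + V p^{2}\right) = - 6 p - 6 V p^{2}$)
$d{\left(37,-60 \right)} - X{\left(F,W \right)} = \left(\left(-60\right)^{2} + 193 \cdot 37\right) - \left(-6\right) 38 \left(1 - 8208\right) = \left(3600 + 7141\right) - \left(-6\right) 38 \left(1 - 8208\right) = 10741 - \left(-6\right) 38 \left(-8207\right) = 10741 - 1871196 = -1860455$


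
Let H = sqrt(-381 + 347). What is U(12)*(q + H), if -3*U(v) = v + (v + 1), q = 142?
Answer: -3550/3 - 25*I*sqrt(34)/3 ≈ -1183.3 - 48.591*I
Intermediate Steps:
U(v) = -1/3 - 2*v/3 (U(v) = -(v + (v + 1))/3 = -(v + (1 + v))/3 = -(1 + 2*v)/3 = -1/3 - 2*v/3)
H = I*sqrt(34) (H = sqrt(-34) = I*sqrt(34) ≈ 5.8309*I)
U(12)*(q + H) = (-1/3 - 2/3*12)*(142 + I*sqrt(34)) = (-1/3 - 8)*(142 + I*sqrt(34)) = -25*(142 + I*sqrt(34))/3 = -3550/3 - 25*I*sqrt(34)/3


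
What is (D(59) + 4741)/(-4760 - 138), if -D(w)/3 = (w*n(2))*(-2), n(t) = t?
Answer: -5449/4898 ≈ -1.1125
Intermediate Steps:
D(w) = 12*w (D(w) = -3*w*2*(-2) = -3*2*w*(-2) = -(-12)*w = 12*w)
(D(59) + 4741)/(-4760 - 138) = (12*59 + 4741)/(-4760 - 138) = (708 + 4741)/(-4898) = 5449*(-1/4898) = -5449/4898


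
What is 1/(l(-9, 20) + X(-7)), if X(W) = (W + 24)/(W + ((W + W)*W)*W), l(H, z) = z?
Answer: 693/13843 ≈ 0.050061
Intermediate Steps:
X(W) = (24 + W)/(W + 2*W³) (X(W) = (24 + W)/(W + ((2*W)*W)*W) = (24 + W)/(W + (2*W²)*W) = (24 + W)/(W + 2*W³))
1/(l(-9, 20) + X(-7)) = 1/(20 + (24 - 7)/(-7 + 2*(-7)³)) = 1/(20 + 17/(-7 + 2*(-343))) = 1/(20 + 17/(-7 - 686)) = 1/(20 + 17/(-693)) = 1/(20 - 1/693*17) = 1/(20 - 17/693) = 1/(13843/693) = 693/13843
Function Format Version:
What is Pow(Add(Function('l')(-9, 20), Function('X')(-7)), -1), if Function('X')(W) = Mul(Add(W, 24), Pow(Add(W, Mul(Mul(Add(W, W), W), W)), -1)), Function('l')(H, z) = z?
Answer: Rational(693, 13843) ≈ 0.050061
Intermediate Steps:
Function('X')(W) = Mul(Pow(Add(W, Mul(2, Pow(W, 3))), -1), Add(24, W)) (Function('X')(W) = Mul(Add(24, W), Pow(Add(W, Mul(Mul(Mul(2, W), W), W)), -1)) = Mul(Add(24, W), Pow(Add(W, Mul(Mul(2, Pow(W, 2)), W)), -1)) = Mul(Add(24, W), Pow(Add(W, Mul(2, Pow(W, 3))), -1)) = Mul(Pow(Add(W, Mul(2, Pow(W, 3))), -1), Add(24, W)))
Pow(Add(Function('l')(-9, 20), Function('X')(-7)), -1) = Pow(Add(20, Mul(Pow(Add(-7, Mul(2, Pow(-7, 3))), -1), Add(24, -7))), -1) = Pow(Add(20, Mul(Pow(Add(-7, Mul(2, -343)), -1), 17)), -1) = Pow(Add(20, Mul(Pow(Add(-7, -686), -1), 17)), -1) = Pow(Add(20, Mul(Pow(-693, -1), 17)), -1) = Pow(Add(20, Mul(Rational(-1, 693), 17)), -1) = Pow(Add(20, Rational(-17, 693)), -1) = Pow(Rational(13843, 693), -1) = Rational(693, 13843)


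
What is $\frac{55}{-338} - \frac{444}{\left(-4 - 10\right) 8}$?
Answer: $\frac{17989}{4732} \approx 3.8016$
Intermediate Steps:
$\frac{55}{-338} - \frac{444}{\left(-4 - 10\right) 8} = 55 \left(- \frac{1}{338}\right) - \frac{444}{\left(-14\right) 8} = - \frac{55}{338} - \frac{444}{-112} = - \frac{55}{338} - - \frac{111}{28} = - \frac{55}{338} + \frac{111}{28} = \frac{17989}{4732}$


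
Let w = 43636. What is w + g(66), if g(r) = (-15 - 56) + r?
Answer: 43631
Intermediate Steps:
g(r) = -71 + r
w + g(66) = 43636 + (-71 + 66) = 43636 - 5 = 43631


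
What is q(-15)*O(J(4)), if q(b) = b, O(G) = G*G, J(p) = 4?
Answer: -240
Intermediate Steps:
O(G) = G**2
q(-15)*O(J(4)) = -15*4**2 = -15*16 = -240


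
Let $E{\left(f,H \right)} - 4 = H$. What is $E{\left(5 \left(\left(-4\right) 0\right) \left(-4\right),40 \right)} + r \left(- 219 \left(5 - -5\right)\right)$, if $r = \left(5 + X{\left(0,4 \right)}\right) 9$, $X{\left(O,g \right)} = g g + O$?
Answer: $-413866$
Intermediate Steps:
$X{\left(O,g \right)} = O + g^{2}$ ($X{\left(O,g \right)} = g^{2} + O = O + g^{2}$)
$E{\left(f,H \right)} = 4 + H$
$r = 189$ ($r = \left(5 + \left(0 + 4^{2}\right)\right) 9 = \left(5 + \left(0 + 16\right)\right) 9 = \left(5 + 16\right) 9 = 21 \cdot 9 = 189$)
$E{\left(5 \left(\left(-4\right) 0\right) \left(-4\right),40 \right)} + r \left(- 219 \left(5 - -5\right)\right) = \left(4 + 40\right) + 189 \left(- 219 \left(5 - -5\right)\right) = 44 + 189 \left(- 219 \left(5 + 5\right)\right) = 44 + 189 \left(\left(-219\right) 10\right) = 44 + 189 \left(-2190\right) = 44 - 413910 = -413866$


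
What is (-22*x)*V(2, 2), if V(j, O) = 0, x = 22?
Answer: 0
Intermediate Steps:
(-22*x)*V(2, 2) = -22*22*0 = -484*0 = 0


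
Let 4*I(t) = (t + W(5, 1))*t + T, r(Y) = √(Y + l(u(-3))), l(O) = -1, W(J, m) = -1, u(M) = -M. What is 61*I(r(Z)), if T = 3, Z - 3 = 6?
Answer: 671/4 - 61*√2/2 ≈ 124.62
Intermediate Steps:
Z = 9 (Z = 3 + 6 = 9)
r(Y) = √(-1 + Y) (r(Y) = √(Y - 1) = √(-1 + Y))
I(t) = ¾ + t*(-1 + t)/4 (I(t) = ((t - 1)*t + 3)/4 = ((-1 + t)*t + 3)/4 = (t*(-1 + t) + 3)/4 = (3 + t*(-1 + t))/4 = ¾ + t*(-1 + t)/4)
61*I(r(Z)) = 61*(¾ - √(-1 + 9)/4 + (√(-1 + 9))²/4) = 61*(¾ - √2/2 + (√8)²/4) = 61*(¾ - √2/2 + (2*√2)²/4) = 61*(¾ - √2/2 + (¼)*8) = 61*(¾ - √2/2 + 2) = 61*(11/4 - √2/2) = 671/4 - 61*√2/2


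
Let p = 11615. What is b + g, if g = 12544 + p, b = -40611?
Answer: -16452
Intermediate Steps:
g = 24159 (g = 12544 + 11615 = 24159)
b + g = -40611 + 24159 = -16452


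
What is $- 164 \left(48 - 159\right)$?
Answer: $18204$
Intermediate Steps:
$- 164 \left(48 - 159\right) = \left(-164\right) \left(-111\right) = 18204$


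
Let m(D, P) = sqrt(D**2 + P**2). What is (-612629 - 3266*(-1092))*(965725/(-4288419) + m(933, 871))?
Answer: -2852600031175/4288419 + 2953843*sqrt(1629130) ≈ 3.7695e+9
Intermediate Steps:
(-612629 - 3266*(-1092))*(965725/(-4288419) + m(933, 871)) = (-612629 - 3266*(-1092))*(965725/(-4288419) + sqrt(933**2 + 871**2)) = (-612629 + 3566472)*(965725*(-1/4288419) + sqrt(870489 + 758641)) = 2953843*(-965725/4288419 + sqrt(1629130)) = -2852600031175/4288419 + 2953843*sqrt(1629130)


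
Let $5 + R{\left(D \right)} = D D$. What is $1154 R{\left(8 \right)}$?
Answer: $68086$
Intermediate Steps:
$R{\left(D \right)} = -5 + D^{2}$ ($R{\left(D \right)} = -5 + D D = -5 + D^{2}$)
$1154 R{\left(8 \right)} = 1154 \left(-5 + 8^{2}\right) = 1154 \left(-5 + 64\right) = 1154 \cdot 59 = 68086$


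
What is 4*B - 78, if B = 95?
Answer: 302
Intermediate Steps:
4*B - 78 = 4*95 - 78 = 380 - 78 = 302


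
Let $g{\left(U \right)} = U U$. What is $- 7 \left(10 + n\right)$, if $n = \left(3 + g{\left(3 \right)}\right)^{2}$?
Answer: $-1078$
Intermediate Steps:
$g{\left(U \right)} = U^{2}$
$n = 144$ ($n = \left(3 + 3^{2}\right)^{2} = \left(3 + 9\right)^{2} = 12^{2} = 144$)
$- 7 \left(10 + n\right) = - 7 \left(10 + 144\right) = \left(-7\right) 154 = -1078$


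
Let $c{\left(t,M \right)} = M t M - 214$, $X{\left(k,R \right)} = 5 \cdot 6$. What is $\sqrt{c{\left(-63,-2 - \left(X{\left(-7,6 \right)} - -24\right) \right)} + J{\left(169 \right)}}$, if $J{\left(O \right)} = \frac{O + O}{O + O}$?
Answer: $i \sqrt{197781} \approx 444.73 i$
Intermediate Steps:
$X{\left(k,R \right)} = 30$
$c{\left(t,M \right)} = -214 + t M^{2}$ ($c{\left(t,M \right)} = t M^{2} - 214 = -214 + t M^{2}$)
$J{\left(O \right)} = 1$ ($J{\left(O \right)} = \frac{2 O}{2 O} = 2 O \frac{1}{2 O} = 1$)
$\sqrt{c{\left(-63,-2 - \left(X{\left(-7,6 \right)} - -24\right) \right)} + J{\left(169 \right)}} = \sqrt{\left(-214 - 63 \left(-2 - \left(30 - -24\right)\right)^{2}\right) + 1} = \sqrt{\left(-214 - 63 \left(-2 - \left(30 + 24\right)\right)^{2}\right) + 1} = \sqrt{\left(-214 - 63 \left(-2 - 54\right)^{2}\right) + 1} = \sqrt{\left(-214 - 63 \left(-56\right)^{2}\right) + 1} = \sqrt{\left(-214 - 197568\right) + 1} = \sqrt{-197782 + 1} = \sqrt{-197781} = i \sqrt{197781}$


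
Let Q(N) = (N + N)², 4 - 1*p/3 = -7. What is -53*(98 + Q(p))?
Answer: -236062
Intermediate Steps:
p = 33 (p = 12 - 3*(-7) = 12 + 21 = 33)
Q(N) = 4*N² (Q(N) = (2*N)² = 4*N²)
-53*(98 + Q(p)) = -53*(98 + 4*33²) = -53*(98 + 4*1089) = -53*(98 + 4356) = -53*4454 = -236062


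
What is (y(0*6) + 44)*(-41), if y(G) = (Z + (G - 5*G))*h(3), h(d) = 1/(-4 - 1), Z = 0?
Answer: -1804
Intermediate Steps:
h(d) = -⅕ (h(d) = 1/(-5) = -⅕)
y(G) = 4*G/5 (y(G) = (0 + (G - 5*G))*(-⅕) = (0 - 4*G)*(-⅕) = -4*G*(-⅕) = 4*G/5)
(y(0*6) + 44)*(-41) = (4*(0*6)/5 + 44)*(-41) = ((⅘)*0 + 44)*(-41) = (0 + 44)*(-41) = 44*(-41) = -1804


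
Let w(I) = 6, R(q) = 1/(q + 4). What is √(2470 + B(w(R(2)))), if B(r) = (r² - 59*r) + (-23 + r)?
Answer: √2135 ≈ 46.206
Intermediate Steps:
R(q) = 1/(4 + q)
B(r) = -23 + r² - 58*r
√(2470 + B(w(R(2)))) = √(2470 + (-23 + 6² - 58*6)) = √(2470 + (-23 + 36 - 348)) = √(2470 - 335) = √2135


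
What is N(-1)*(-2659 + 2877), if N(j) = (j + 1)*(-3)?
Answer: 0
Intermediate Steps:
N(j) = -3 - 3*j (N(j) = (1 + j)*(-3) = -3 - 3*j)
N(-1)*(-2659 + 2877) = (-3 - 3*(-1))*(-2659 + 2877) = (-3 + 3)*218 = 0*218 = 0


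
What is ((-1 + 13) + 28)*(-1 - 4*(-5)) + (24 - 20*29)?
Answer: 204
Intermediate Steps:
((-1 + 13) + 28)*(-1 - 4*(-5)) + (24 - 20*29) = (12 + 28)*(-1 + 20) + (24 - 580) = 40*19 - 556 = 760 - 556 = 204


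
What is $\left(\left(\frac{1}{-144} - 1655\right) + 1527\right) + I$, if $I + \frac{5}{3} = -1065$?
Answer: $- \frac{172033}{144} \approx -1194.7$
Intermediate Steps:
$I = - \frac{3200}{3}$ ($I = - \frac{5}{3} - 1065 = - \frac{3200}{3} \approx -1066.7$)
$\left(\left(\frac{1}{-144} - 1655\right) + 1527\right) + I = \left(\left(\frac{1}{-144} - 1655\right) + 1527\right) - \frac{3200}{3} = \left(\left(- \frac{1}{144} - 1655\right) + 1527\right) - \frac{3200}{3} = \left(- \frac{238321}{144} + 1527\right) - \frac{3200}{3} = - \frac{18433}{144} - \frac{3200}{3} = - \frac{172033}{144}$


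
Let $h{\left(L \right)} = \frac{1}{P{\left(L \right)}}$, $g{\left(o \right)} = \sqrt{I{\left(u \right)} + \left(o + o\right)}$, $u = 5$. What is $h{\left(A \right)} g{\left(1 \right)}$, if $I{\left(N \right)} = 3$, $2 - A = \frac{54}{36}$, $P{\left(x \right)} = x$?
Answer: $2 \sqrt{5} \approx 4.4721$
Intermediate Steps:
$A = \frac{1}{2}$ ($A = 2 - \frac{54}{36} = 2 - 54 \cdot \frac{1}{36} = 2 - \frac{3}{2} = \frac{1}{2} \approx 0.5$)
$g{\left(o \right)} = \sqrt{3 + 2 o}$ ($g{\left(o \right)} = \sqrt{3 + \left(o + o\right)} = \sqrt{3 + 2 o}$)
$h{\left(L \right)} = \frac{1}{L}$
$h{\left(A \right)} g{\left(1 \right)} = \frac{1}{\frac{1}{2}} \sqrt{3 + 2 \cdot 1} = 2 \sqrt{3 + 2} = 2 \sqrt{5}$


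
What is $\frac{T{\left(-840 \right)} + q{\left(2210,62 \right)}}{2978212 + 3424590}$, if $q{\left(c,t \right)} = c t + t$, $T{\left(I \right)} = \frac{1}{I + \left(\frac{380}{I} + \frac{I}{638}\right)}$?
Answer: $\frac{773006830662}{36105467707421} \approx 0.02141$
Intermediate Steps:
$T{\left(I \right)} = \frac{1}{\frac{380}{I} + \frac{639 I}{638}}$ ($T{\left(I \right)} = \frac{1}{I + \left(\frac{380}{I} + I \frac{1}{638}\right)} = \frac{1}{I + \left(\frac{380}{I} + \frac{I}{638}\right)} = \frac{1}{\frac{380}{I} + \frac{639 I}{638}}$)
$q{\left(c,t \right)} = t + c t$
$\frac{T{\left(-840 \right)} + q{\left(2210,62 \right)}}{2978212 + 3424590} = \frac{638 \left(-840\right) \frac{1}{242440 + 639 \left(-840\right)^{2}} + 62 \left(1 + 2210\right)}{2978212 + 3424590} = \frac{638 \left(-840\right) \frac{1}{242440 + 639 \cdot 705600} + 62 \cdot 2211}{6402802} = \left(638 \left(-840\right) \frac{1}{242440 + 450878400} + 137082\right) \frac{1}{6402802} = \left(638 \left(-840\right) \frac{1}{451120840} + 137082\right) \frac{1}{6402802} = \left(- \frac{13398}{11278021} + 137082\right) \frac{1}{6402802} = \frac{1546013661324}{11278021} \cdot \frac{1}{6402802} = \frac{773006830662}{36105467707421}$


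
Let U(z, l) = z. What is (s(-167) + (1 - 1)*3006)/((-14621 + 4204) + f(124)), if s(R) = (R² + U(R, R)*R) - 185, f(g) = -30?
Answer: -55593/10447 ≈ -5.3214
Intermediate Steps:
s(R) = -185 + 2*R² (s(R) = (R² + R*R) - 185 = (R² + R²) - 185 = 2*R² - 185 = -185 + 2*R²)
(s(-167) + (1 - 1)*3006)/((-14621 + 4204) + f(124)) = ((-185 + 2*(-167)²) + (1 - 1)*3006)/((-14621 + 4204) - 30) = ((-185 + 2*27889) + 0*3006)/(-10417 - 30) = ((-185 + 55778) + 0)/(-10447) = (55593 + 0)*(-1/10447) = 55593*(-1/10447) = -55593/10447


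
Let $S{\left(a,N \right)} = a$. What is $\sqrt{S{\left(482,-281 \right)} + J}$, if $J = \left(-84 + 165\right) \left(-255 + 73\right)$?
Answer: $2 i \sqrt{3565} \approx 119.42 i$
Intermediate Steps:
$J = -14742$ ($J = 81 \left(-182\right) = -14742$)
$\sqrt{S{\left(482,-281 \right)} + J} = \sqrt{482 - 14742} = \sqrt{-14260} = 2 i \sqrt{3565}$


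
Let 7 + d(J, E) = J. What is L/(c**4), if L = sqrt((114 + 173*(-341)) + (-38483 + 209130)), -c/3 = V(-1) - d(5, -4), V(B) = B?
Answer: 2*sqrt(27942)/81 ≈ 4.1274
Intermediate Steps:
d(J, E) = -7 + J
c = -3 (c = -3*(-1 - (-7 + 5)) = -3*(-1 - 1*(-2)) = -3*(-1 + 2) = -3*1 = -3)
L = 2*sqrt(27942) (L = sqrt((114 - 58993) + 170647) = sqrt(-58879 + 170647) = sqrt(111768) = 2*sqrt(27942) ≈ 334.32)
L/(c**4) = (2*sqrt(27942))/((-3)**4) = (2*sqrt(27942))/81 = (2*sqrt(27942))*(1/81) = 2*sqrt(27942)/81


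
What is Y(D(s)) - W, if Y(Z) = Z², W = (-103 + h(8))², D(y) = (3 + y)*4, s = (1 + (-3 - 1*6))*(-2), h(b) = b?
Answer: -3249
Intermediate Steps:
s = 16 (s = (1 + (-3 - 6))*(-2) = (1 - 9)*(-2) = -8*(-2) = 16)
D(y) = 12 + 4*y
W = 9025 (W = (-103 + 8)² = (-95)² = 9025)
Y(D(s)) - W = (12 + 4*16)² - 1*9025 = (12 + 64)² - 9025 = 76² - 9025 = 5776 - 9025 = -3249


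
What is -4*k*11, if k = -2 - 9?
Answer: 484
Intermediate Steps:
k = -11
-4*k*11 = -4*(-11)*11 = 44*11 = 484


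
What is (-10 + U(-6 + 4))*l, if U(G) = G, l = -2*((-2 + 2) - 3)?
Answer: -72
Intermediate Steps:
l = 6 (l = -2*(0 - 3) = -2*(-3) = 6)
(-10 + U(-6 + 4))*l = (-10 + (-6 + 4))*6 = (-10 - 2)*6 = -12*6 = -72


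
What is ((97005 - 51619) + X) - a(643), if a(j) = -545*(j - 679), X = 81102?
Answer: 106868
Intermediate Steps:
a(j) = 370055 - 545*j (a(j) = -545*(-679 + j) = 370055 - 545*j)
((97005 - 51619) + X) - a(643) = ((97005 - 51619) + 81102) - (370055 - 545*643) = (45386 + 81102) - (370055 - 350435) = 126488 - 1*19620 = 126488 - 19620 = 106868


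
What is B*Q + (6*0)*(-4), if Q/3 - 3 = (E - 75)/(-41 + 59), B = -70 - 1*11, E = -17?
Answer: 513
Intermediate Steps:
B = -81 (B = -70 - 11 = -81)
Q = -19/3 (Q = 9 + 3*((-17 - 75)/(-41 + 59)) = 9 + 3*(-92/18) = 9 + 3*(-92*1/18) = 9 + 3*(-46/9) = 9 - 46/3 = -19/3 ≈ -6.3333)
B*Q + (6*0)*(-4) = -81*(-19/3) + (6*0)*(-4) = 513 + 0*(-4) = 513 + 0 = 513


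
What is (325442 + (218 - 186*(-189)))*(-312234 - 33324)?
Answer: -124682164212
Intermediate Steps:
(325442 + (218 - 186*(-189)))*(-312234 - 33324) = (325442 + (218 + 35154))*(-345558) = (325442 + 35372)*(-345558) = 360814*(-345558) = -124682164212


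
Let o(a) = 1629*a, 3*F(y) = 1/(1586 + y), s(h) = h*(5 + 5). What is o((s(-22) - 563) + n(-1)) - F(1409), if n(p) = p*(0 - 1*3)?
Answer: -11416520701/8985 ≈ -1.2706e+6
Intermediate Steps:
n(p) = -3*p (n(p) = p*(0 - 3) = p*(-3) = -3*p)
s(h) = 10*h (s(h) = h*10 = 10*h)
F(y) = 1/(3*(1586 + y))
o((s(-22) - 563) + n(-1)) - F(1409) = 1629*((10*(-22) - 563) - 3*(-1)) - 1/(3*(1586 + 1409)) = 1629*((-220 - 563) + 3) - 1/(3*2995) = 1629*(-783 + 3) - 1/(3*2995) = 1629*(-780) - 1*1/8985 = -1270620 - 1/8985 = -11416520701/8985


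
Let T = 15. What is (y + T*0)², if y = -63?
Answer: 3969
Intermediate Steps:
(y + T*0)² = (-63 + 15*0)² = (-63 + 0)² = (-63)² = 3969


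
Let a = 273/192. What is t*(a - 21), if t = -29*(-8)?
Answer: -36337/8 ≈ -4542.1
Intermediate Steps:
a = 91/64 (a = 273*(1/192) = 91/64 ≈ 1.4219)
t = 232
t*(a - 21) = 232*(91/64 - 21) = 232*(-1253/64) = -36337/8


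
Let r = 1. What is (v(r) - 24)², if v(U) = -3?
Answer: 729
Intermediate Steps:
(v(r) - 24)² = (-3 - 24)² = (-27)² = 729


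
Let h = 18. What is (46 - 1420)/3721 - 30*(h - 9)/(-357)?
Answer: 171384/442799 ≈ 0.38705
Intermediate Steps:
(46 - 1420)/3721 - 30*(h - 9)/(-357) = (46 - 1420)/3721 - 30*(18 - 9)/(-357) = -1374*1/3721 - 30*9*(-1/357) = -1374/3721 - 270*(-1/357) = -1374/3721 + 90/119 = 171384/442799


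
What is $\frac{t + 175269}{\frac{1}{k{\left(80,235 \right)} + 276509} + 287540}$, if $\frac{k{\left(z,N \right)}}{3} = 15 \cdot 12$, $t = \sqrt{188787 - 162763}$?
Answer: $\frac{48558101181}{79662669461} + \frac{554098 \sqrt{6506}}{79662669461} \approx 0.61011$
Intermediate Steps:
$t = 2 \sqrt{6506}$ ($t = \sqrt{26024} = 2 \sqrt{6506} \approx 161.32$)
$k{\left(z,N \right)} = 540$ ($k{\left(z,N \right)} = 3 \cdot 15 \cdot 12 = 3 \cdot 180 = 540$)
$\frac{t + 175269}{\frac{1}{k{\left(80,235 \right)} + 276509} + 287540} = \frac{2 \sqrt{6506} + 175269}{\frac{1}{540 + 276509} + 287540} = \frac{175269 + 2 \sqrt{6506}}{\frac{1}{277049} + 287540} = \frac{175269 + 2 \sqrt{6506}}{\frac{79662669461}{277049}} = \left(175269 + 2 \sqrt{6506}\right) \frac{277049}{79662669461} = \frac{48558101181}{79662669461} + \frac{554098 \sqrt{6506}}{79662669461}$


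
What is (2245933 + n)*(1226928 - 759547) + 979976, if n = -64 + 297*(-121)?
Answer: 1032881208068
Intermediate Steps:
n = -36001 (n = -64 - 35937 = -36001)
(2245933 + n)*(1226928 - 759547) + 979976 = (2245933 - 36001)*(1226928 - 759547) + 979976 = 2209932*467381 + 979976 = 1032880228092 + 979976 = 1032881208068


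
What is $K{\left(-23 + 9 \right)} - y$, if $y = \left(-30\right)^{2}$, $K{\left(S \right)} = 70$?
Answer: $-830$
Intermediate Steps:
$y = 900$
$K{\left(-23 + 9 \right)} - y = 70 - 900 = -830$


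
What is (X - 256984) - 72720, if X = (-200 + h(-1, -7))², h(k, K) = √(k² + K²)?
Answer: -289654 - 2000*√2 ≈ -2.9248e+5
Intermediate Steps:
h(k, K) = √(K² + k²)
X = (-200 + 5*√2)² (X = (-200 + √((-7)² + (-1)²))² = (-200 + √(49 + 1))² = (-200 + √50)² = (-200 + 5*√2)² ≈ 37222.)
(X - 256984) - 72720 = ((40050 - 2000*√2) - 256984) - 72720 = (-216934 - 2000*√2) - 72720 = -289654 - 2000*√2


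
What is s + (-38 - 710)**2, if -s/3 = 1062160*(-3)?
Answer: 10118944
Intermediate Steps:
s = 9559440 (s = -3186480*(-3) = -3*(-3186480) = 9559440)
s + (-38 - 710)**2 = 9559440 + (-38 - 710)**2 = 9559440 + (-748)**2 = 9559440 + 559504 = 10118944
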